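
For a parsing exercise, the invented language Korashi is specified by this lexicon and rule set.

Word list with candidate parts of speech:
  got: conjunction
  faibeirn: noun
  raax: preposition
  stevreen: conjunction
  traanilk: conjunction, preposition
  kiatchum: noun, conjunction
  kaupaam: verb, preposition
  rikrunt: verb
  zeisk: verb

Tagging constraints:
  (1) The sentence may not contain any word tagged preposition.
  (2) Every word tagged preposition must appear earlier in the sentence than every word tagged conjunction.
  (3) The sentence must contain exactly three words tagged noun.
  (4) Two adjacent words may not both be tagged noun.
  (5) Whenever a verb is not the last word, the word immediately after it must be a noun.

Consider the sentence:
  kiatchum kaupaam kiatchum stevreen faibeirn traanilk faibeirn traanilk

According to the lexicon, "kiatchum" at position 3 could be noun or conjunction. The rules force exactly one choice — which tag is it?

Candidates per position — 1:kiatchum {noun,conjunction}; 2:kaupaam {verb,preposition}; 3:kiatchum {noun,conjunction}; 4:stevreen {conjunction}; 5:faibeirn {noun}; 6:traanilk {conjunction,preposition}; 7:faibeirn {noun}; 8:traanilk {conjunction,preposition}.
If word 2 were preposition, no tagging could satisfy rule 1; so word 2 is verb.
If word 3 were conjunction, no tagging could satisfy rule 5; so word 3 is noun.
If word 6 were preposition, no tagging could satisfy rule 1; so word 6 is conjunction.
If word 8 were preposition, no tagging could satisfy rule 1; so word 8 is conjunction.
If word 1 were noun, no tagging could satisfy rule 3; so word 1 is conjunction.
That leaves exactly one tagging: conjunction verb noun conjunction noun conjunction noun conjunction.
Check: rule 1 satisfied; rule 2 satisfied; rule 3 satisfied; rule 4 satisfied; rule 5 satisfied.

noun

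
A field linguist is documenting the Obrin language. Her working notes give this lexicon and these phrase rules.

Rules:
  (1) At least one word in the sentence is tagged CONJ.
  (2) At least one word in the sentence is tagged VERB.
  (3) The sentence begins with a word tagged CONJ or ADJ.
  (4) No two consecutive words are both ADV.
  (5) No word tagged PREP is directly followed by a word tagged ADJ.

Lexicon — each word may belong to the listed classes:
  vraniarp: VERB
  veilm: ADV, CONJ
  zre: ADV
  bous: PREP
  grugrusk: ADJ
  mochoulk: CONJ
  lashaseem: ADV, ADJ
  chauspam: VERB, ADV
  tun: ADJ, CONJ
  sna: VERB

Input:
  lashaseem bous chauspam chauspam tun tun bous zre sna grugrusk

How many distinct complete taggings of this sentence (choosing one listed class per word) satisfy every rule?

9

Candidates per position — 1:lashaseem {ADV,ADJ}; 2:bous {PREP}; 3:chauspam {VERB,ADV}; 4:chauspam {VERB,ADV}; 5:tun {ADJ,CONJ}; 6:tun {ADJ,CONJ}; 7:bous {PREP}; 8:zre {ADV}; 9:sna {VERB}; 10:grugrusk {ADJ}.
There are 32 candidate sequences in total.
Checking each against the rules leaves 9 sequences.
Count = 9.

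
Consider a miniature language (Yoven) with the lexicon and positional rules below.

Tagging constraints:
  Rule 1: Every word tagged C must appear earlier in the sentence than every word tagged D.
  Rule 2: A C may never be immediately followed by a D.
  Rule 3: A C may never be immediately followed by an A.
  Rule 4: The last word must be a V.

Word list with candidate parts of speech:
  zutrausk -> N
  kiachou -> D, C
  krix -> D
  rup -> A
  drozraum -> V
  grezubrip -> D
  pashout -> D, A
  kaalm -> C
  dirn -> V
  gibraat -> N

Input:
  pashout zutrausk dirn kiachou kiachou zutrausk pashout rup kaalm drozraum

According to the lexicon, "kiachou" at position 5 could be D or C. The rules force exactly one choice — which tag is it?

C

Candidates per position — 1:pashout {D,A}; 2:zutrausk {N}; 3:dirn {V}; 4:kiachou {D,C}; 5:kiachou {D,C}; 6:zutrausk {N}; 7:pashout {D,A}; 8:rup {A}; 9:kaalm {C}; 10:drozraum {V}.
At position 1, choosing D makes rule 1 impossible to satisfy; hence A.
At position 4, choosing D makes rule 1 impossible to satisfy; hence C.
At position 5, choosing D makes rule 1 impossible to satisfy; hence C.
At position 7, choosing D makes rule 1 impossible to satisfy; hence A.
The only consistent sequence is: A N V C C N A A C V.
Rule-by-rule: rule 1 ✓; rule 2 ✓; rule 3 ✓; rule 4 ✓.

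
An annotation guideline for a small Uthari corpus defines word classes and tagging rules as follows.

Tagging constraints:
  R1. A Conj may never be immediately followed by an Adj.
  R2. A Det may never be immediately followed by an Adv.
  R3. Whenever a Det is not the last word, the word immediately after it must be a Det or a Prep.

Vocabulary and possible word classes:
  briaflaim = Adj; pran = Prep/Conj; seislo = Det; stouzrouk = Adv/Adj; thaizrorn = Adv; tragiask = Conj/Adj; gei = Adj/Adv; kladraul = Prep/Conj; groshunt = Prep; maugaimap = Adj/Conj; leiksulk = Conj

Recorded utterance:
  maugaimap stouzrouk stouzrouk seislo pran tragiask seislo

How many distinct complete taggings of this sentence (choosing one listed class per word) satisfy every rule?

12

Candidates per position — 1:maugaimap {Adj,Conj}; 2:stouzrouk {Adv,Adj}; 3:stouzrouk {Adv,Adj}; 4:seislo {Det}; 5:pran {Prep,Conj}; 6:tragiask {Conj,Adj}; 7:seislo {Det}.
There are 32 candidate sequences in total.
Checking each against the rules leaves 12 sequences.
Count = 12.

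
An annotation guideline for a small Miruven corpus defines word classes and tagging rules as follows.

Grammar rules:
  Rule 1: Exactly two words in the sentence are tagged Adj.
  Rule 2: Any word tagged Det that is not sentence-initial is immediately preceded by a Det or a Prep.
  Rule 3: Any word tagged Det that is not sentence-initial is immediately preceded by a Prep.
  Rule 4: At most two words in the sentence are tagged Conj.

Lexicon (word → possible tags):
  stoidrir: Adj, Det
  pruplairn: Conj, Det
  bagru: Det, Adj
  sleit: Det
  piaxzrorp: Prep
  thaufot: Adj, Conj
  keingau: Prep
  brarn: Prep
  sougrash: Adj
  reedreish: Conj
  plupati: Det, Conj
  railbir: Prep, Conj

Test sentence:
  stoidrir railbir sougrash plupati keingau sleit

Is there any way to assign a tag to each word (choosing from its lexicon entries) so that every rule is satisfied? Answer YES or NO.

YES

Candidates per position — 1:stoidrir {Adj,Det}; 2:railbir {Prep,Conj}; 3:sougrash {Adj}; 4:plupati {Det,Conj}; 5:keingau {Prep}; 6:sleit {Det}.
One satisfying assignment: Adj Conj Adj Conj Prep Det.
Check: rule 1 satisfied; rule 2 satisfied; rule 3 satisfied; rule 4 satisfied.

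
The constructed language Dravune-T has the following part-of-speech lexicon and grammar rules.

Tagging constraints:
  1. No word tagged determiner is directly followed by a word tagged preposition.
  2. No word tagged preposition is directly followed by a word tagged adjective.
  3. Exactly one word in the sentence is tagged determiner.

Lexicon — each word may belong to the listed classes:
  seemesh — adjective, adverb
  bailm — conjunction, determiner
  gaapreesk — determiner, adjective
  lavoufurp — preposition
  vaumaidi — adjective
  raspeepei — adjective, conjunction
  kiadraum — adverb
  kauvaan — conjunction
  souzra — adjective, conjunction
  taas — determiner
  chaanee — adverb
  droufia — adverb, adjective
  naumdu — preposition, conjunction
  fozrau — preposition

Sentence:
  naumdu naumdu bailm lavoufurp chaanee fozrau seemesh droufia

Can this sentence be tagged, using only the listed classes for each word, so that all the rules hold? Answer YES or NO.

Candidates per position — 1:naumdu {preposition,conjunction}; 2:naumdu {preposition,conjunction}; 3:bailm {conjunction,determiner}; 4:lavoufurp {preposition}; 5:chaanee {adverb}; 6:fozrau {preposition}; 7:seemesh {adjective,adverb}; 8:droufia {adverb,adjective}.
Every candidate sequence violates at least one rule; no consistent tagging exists.

NO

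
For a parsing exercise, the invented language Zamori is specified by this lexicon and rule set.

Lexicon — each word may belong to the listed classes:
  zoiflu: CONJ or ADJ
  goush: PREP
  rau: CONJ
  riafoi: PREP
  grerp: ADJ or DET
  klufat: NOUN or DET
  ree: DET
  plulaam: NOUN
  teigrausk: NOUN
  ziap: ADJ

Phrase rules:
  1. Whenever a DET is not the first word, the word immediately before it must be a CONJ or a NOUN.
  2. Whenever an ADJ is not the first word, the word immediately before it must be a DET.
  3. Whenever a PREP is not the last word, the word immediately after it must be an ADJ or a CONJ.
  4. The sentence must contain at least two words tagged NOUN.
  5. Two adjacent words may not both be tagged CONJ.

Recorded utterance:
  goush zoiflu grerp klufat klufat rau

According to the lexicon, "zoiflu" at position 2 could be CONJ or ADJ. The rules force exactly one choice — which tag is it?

CONJ

Candidates per position — 1:goush {PREP}; 2:zoiflu {CONJ,ADJ}; 3:grerp {ADJ,DET}; 4:klufat {NOUN,DET}; 5:klufat {NOUN,DET}; 6:rau {CONJ}.
At position 2, choosing ADJ makes rule 2 impossible to satisfy; hence CONJ.
At position 3, choosing ADJ makes rule 2 impossible to satisfy; hence DET.
At position 4, choosing DET makes rule 1 impossible to satisfy; hence NOUN.
At position 5, choosing DET makes rule 4 impossible to satisfy; hence NOUN.
That leaves exactly one tagging: PREP CONJ DET NOUN NOUN CONJ.
Checking: rule 1 holds; rule 2 holds; rule 3 holds; rule 4 holds; rule 5 holds.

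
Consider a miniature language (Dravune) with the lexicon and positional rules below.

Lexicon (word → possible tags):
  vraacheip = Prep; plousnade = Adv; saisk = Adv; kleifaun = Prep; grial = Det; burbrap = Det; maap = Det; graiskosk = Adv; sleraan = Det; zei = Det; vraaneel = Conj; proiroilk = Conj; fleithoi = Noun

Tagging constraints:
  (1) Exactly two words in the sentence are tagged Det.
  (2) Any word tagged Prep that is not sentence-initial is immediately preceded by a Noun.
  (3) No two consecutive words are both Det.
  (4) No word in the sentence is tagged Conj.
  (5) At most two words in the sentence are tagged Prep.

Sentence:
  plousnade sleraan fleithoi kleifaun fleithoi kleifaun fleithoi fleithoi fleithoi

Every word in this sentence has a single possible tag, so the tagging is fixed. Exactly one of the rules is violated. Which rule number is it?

1

Fixed tagging: Adv Det Noun Prep Noun Prep Noun Noun Noun.
Rule check: R1 fail, R2 pass, R3 pass, R4 pass, R5 pass.
Only rule 1 fails.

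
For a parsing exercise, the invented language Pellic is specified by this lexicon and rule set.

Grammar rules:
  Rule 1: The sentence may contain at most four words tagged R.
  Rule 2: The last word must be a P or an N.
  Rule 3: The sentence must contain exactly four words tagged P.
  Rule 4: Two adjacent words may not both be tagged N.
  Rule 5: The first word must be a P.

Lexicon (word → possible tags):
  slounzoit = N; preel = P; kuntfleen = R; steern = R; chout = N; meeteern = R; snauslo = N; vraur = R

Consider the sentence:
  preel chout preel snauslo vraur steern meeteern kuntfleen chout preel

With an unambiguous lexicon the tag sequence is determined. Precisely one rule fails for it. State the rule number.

3

Fixed tagging: P N P N R R R R N P.
Rule check: R1 pass, R2 pass, R3 fail, R4 pass, R5 pass.
Only rule 3 fails.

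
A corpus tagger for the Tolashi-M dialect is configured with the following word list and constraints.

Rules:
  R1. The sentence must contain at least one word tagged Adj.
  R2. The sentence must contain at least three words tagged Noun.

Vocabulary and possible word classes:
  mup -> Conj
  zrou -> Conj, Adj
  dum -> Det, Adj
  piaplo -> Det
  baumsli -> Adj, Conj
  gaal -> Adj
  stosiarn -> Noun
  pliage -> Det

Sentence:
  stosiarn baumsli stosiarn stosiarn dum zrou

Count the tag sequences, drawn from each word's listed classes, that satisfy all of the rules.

7

Candidates per position — 1:stosiarn {Noun}; 2:baumsli {Adj,Conj}; 3:stosiarn {Noun}; 4:stosiarn {Noun}; 5:dum {Det,Adj}; 6:zrou {Conj,Adj}.
There are 8 candidate sequences in total.
Checking each against the rules leaves 7 sequences.
Count = 7.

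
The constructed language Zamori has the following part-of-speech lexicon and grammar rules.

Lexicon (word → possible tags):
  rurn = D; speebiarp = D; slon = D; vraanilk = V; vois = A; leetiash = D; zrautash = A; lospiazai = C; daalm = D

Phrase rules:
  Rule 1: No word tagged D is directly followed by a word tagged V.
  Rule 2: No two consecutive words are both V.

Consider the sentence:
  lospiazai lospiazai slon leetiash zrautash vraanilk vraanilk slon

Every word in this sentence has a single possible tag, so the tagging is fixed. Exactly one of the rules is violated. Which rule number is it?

Fixed tagging: C C D D A V V D.
Checking each rule: R1 ✓, R2 ✗.
Only rule 2 fails.

2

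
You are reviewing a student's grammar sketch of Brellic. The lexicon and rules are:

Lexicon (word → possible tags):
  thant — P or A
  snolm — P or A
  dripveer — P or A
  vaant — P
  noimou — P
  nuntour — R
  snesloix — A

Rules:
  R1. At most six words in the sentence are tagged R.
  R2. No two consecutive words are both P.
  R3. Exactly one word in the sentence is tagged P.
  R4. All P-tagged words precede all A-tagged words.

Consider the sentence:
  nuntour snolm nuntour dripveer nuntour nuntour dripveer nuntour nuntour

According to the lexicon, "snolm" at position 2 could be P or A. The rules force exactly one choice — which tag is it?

P

Candidates per position — 1:nuntour {R}; 2:snolm {P,A}; 3:nuntour {R}; 4:dripveer {P,A}; 5:nuntour {R}; 6:nuntour {R}; 7:dripveer {P,A}; 8:nuntour {R}; 9:nuntour {R}.
Position 2: the remaining choice is settled jointly with positions 4, 7 — only P at position 2 is part of a tagging that satisfies every rule.
The unique satisfying tagging is: R P R A R R A R R.
Verifying each rule — rule 1 holds; rule 2 holds; rule 3 holds; rule 4 holds.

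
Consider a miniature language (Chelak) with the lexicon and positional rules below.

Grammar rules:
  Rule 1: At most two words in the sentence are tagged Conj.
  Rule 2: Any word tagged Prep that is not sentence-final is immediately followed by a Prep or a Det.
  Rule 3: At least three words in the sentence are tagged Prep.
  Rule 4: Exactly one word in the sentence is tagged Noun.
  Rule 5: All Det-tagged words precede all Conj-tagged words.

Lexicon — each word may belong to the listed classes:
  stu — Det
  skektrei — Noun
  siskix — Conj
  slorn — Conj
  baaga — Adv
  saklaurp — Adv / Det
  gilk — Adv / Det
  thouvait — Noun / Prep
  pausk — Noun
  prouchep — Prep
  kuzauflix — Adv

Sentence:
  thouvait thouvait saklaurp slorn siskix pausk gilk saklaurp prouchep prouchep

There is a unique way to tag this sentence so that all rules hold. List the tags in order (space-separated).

Candidates per position — 1:thouvait {Noun,Prep}; 2:thouvait {Noun,Prep}; 3:saklaurp {Adv,Det}; 4:slorn {Conj}; 5:siskix {Conj}; 6:pausk {Noun}; 7:gilk {Adv,Det}; 8:saklaurp {Adv,Det}; 9:prouchep {Prep}; 10:prouchep {Prep}.
Position 1: tagging it Noun would leave rule 4 unsatisfiable, so it must be Prep.
Position 2: tagging it Noun would leave rule 2 unsatisfiable, so it must be Prep.
Position 3: tagging it Adv would leave rule 2 unsatisfiable, so it must be Det.
Position 7: tagging it Det would leave rule 5 unsatisfiable, so it must be Adv.
Position 8: tagging it Det would leave rule 5 unsatisfiable, so it must be Adv.
The unique satisfying tagging is: Prep Prep Det Conj Conj Noun Adv Adv Prep Prep.
Check: rule 1 ok; rule 2 ok; rule 3 ok; rule 4 ok; rule 5 ok.

Prep Prep Det Conj Conj Noun Adv Adv Prep Prep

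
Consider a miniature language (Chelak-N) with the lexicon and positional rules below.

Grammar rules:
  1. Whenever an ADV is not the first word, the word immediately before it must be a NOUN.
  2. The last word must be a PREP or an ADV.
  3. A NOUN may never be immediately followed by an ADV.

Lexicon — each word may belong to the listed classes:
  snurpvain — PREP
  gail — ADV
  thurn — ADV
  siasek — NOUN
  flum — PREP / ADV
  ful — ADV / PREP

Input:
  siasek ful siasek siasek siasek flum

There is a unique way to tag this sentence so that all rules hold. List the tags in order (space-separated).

NOUN PREP NOUN NOUN NOUN PREP

Candidates per position — 1:siasek {NOUN}; 2:ful {ADV,PREP}; 3:siasek {NOUN}; 4:siasek {NOUN}; 5:siasek {NOUN}; 6:flum {PREP,ADV}.
At position 2, choosing ADV makes rule 3 impossible to satisfy; hence PREP.
At position 6, choosing ADV makes rule 3 impossible to satisfy; hence PREP.
So the tagging must be: NOUN PREP NOUN NOUN NOUN PREP.
Checking: rule 1 ✓; rule 2 ✓; rule 3 ✓.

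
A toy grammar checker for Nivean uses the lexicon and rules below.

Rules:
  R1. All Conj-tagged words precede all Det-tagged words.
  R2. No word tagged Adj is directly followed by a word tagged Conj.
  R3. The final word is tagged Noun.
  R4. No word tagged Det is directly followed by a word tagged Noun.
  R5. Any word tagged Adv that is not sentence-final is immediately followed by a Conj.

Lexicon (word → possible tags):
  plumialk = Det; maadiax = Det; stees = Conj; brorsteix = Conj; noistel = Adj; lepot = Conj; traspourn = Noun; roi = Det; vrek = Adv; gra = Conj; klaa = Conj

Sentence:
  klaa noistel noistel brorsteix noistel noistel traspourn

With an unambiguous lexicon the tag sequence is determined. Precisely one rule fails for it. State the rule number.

2

Fixed tagging: Conj Adj Adj Conj Adj Adj Noun.
Applying the rules: R1 holds, R2 violated, R3 holds, R4 holds, R5 holds.
Only rule 2 fails.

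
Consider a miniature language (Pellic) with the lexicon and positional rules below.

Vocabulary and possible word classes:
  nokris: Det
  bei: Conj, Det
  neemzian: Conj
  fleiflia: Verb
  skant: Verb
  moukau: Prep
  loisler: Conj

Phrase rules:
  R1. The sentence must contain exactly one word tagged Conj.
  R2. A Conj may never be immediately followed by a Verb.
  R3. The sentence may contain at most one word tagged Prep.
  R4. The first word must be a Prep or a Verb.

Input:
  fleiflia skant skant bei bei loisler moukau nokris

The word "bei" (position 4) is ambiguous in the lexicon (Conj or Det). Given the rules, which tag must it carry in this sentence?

Candidates per position — 1:fleiflia {Verb}; 2:skant {Verb}; 3:skant {Verb}; 4:bei {Conj,Det}; 5:bei {Conj,Det}; 6:loisler {Conj}; 7:moukau {Prep}; 8:nokris {Det}.
Position 4: Conj is ruled out by rule 1; that leaves Det.
Position 5: Conj is ruled out by rule 1; that leaves Det.
That leaves exactly one tagging: Verb Verb Verb Det Det Conj Prep Det.
Checking: rule 1 satisfied; rule 2 satisfied; rule 3 satisfied; rule 4 satisfied.

Det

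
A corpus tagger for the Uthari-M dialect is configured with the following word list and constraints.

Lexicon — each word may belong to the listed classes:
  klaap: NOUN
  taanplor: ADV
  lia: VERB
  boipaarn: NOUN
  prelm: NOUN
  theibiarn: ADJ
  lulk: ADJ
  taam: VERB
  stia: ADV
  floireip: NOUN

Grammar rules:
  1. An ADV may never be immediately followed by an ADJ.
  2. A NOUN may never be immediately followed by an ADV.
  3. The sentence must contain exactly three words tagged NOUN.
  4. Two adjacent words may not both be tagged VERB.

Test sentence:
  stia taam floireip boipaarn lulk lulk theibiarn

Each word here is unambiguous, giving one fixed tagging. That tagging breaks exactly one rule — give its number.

Fixed tagging: ADV VERB NOUN NOUN ADJ ADJ ADJ.
Rule check: R1 ok, R2 ok, R3 fails, R4 ok.
Only rule 3 fails.

3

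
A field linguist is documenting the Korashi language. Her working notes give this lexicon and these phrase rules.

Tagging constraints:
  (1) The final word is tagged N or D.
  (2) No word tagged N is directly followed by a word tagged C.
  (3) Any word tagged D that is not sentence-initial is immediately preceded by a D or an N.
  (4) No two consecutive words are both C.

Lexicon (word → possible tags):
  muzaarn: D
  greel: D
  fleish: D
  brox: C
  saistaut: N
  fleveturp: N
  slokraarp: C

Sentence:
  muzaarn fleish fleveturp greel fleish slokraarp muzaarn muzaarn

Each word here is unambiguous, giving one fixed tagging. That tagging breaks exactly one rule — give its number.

3

Fixed tagging: D D N D D C D D.
Applying the rules: R1 pass, R2 pass, R3 fail, R4 pass.
Only rule 3 fails.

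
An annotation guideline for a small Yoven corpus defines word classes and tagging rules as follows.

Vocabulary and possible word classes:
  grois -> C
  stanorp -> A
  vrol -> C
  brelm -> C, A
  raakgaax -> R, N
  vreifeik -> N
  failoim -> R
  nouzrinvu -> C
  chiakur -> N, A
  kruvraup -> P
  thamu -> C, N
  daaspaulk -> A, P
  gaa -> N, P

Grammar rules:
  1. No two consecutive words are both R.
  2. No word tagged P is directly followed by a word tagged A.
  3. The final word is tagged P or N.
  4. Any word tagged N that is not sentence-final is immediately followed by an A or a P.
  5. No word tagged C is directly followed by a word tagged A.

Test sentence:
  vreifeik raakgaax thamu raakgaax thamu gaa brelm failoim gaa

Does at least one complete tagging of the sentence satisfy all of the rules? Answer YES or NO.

Candidates per position — 1:vreifeik {N}; 2:raakgaax {R,N}; 3:thamu {C,N}; 4:raakgaax {R,N}; 5:thamu {C,N}; 6:gaa {N,P}; 7:brelm {C,A}; 8:failoim {R}; 9:gaa {N,P}.
Rule 4 cannot be satisfied by any choice of tags from the lexicon.
So there is no consistent tagging.

NO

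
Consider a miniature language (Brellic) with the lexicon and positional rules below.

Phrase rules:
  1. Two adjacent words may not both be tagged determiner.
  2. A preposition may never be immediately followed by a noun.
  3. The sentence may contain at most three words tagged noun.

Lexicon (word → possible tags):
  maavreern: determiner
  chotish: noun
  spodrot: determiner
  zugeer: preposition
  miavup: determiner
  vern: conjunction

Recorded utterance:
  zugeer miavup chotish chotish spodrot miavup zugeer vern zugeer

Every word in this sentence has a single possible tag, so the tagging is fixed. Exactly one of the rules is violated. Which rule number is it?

Fixed tagging: preposition determiner noun noun determiner determiner preposition conjunction preposition.
Applying the rules: R1 fails, R2 ok, R3 ok.
Only rule 1 fails.

1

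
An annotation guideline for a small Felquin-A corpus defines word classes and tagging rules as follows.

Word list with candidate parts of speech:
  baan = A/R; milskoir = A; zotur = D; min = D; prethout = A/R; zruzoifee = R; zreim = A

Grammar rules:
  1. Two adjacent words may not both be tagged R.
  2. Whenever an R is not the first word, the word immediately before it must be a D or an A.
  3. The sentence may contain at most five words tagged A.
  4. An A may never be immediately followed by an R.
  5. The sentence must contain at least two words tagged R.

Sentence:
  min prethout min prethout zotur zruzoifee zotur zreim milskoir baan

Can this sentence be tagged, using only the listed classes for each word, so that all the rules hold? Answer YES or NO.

Candidates per position — 1:min {D}; 2:prethout {A,R}; 3:min {D}; 4:prethout {A,R}; 5:zotur {D}; 6:zruzoifee {R}; 7:zotur {D}; 8:zreim {A}; 9:milskoir {A}; 10:baan {A,R}.
One satisfying assignment: D R D R D R D A A A.
Check: rule 1 ok; rule 2 ok; rule 3 ok; rule 4 ok; rule 5 ok.

YES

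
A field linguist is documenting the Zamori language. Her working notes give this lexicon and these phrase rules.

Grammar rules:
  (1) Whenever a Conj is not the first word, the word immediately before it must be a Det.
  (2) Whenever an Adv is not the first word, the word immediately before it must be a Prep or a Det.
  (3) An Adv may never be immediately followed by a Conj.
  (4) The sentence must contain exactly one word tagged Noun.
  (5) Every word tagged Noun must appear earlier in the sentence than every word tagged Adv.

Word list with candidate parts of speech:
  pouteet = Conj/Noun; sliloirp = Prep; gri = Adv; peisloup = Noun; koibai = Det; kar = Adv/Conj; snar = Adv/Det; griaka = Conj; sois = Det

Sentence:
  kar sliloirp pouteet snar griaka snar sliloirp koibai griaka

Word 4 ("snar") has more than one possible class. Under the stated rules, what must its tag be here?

Candidates per position — 1:kar {Adv,Conj}; 2:sliloirp {Prep}; 3:pouteet {Conj,Noun}; 4:snar {Adv,Det}; 5:griaka {Conj}; 6:snar {Adv,Det}; 7:sliloirp {Prep}; 8:koibai {Det}; 9:griaka {Conj}.
At position 3, choosing Conj makes rule 1 impossible to satisfy; hence Noun.
At position 4, choosing Adv makes rule 1 impossible to satisfy; hence Det.
At position 6, choosing Adv makes rule 2 impossible to satisfy; hence Det.
At position 1, choosing Adv makes rule 5 impossible to satisfy; hence Conj.
The unique satisfying tagging is: Conj Prep Noun Det Conj Det Prep Det Conj.
Verifying each rule — rule 1 ✓; rule 2 ✓; rule 3 ✓; rule 4 ✓; rule 5 ✓.

Det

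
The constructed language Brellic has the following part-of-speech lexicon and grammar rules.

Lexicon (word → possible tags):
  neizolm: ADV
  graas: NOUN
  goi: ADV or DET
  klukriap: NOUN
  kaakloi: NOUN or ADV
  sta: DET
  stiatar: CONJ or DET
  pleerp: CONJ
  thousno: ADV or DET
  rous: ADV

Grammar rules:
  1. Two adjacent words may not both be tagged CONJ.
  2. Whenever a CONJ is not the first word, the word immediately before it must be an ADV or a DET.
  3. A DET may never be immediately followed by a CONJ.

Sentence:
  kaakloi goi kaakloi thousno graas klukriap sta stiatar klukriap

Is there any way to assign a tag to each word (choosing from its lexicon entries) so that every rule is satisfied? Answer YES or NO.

YES

Candidates per position — 1:kaakloi {NOUN,ADV}; 2:goi {ADV,DET}; 3:kaakloi {NOUN,ADV}; 4:thousno {ADV,DET}; 5:graas {NOUN}; 6:klukriap {NOUN}; 7:sta {DET}; 8:stiatar {CONJ,DET}; 9:klukriap {NOUN}.
One satisfying assignment: ADV DET NOUN ADV NOUN NOUN DET DET NOUN.
Rule-by-rule: rule 1 holds; rule 2 holds; rule 3 holds.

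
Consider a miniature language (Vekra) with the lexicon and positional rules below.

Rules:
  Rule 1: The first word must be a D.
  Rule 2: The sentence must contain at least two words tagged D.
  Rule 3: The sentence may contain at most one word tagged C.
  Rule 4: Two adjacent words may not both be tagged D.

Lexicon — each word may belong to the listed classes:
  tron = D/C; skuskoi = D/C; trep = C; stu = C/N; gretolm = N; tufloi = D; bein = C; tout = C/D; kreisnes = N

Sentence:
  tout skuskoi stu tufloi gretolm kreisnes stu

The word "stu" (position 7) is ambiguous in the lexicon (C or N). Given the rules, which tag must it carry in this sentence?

N

Candidates per position — 1:tout {C,D}; 2:skuskoi {D,C}; 3:stu {C,N}; 4:tufloi {D}; 5:gretolm {N}; 6:kreisnes {N}; 7:stu {C,N}.
Position 1: tagging it C would leave rule 1 unsatisfiable, so it must be D.
Position 2: tagging it D would leave rule 4 unsatisfiable, so it must be C.
Position 3: tagging it C would leave rule 3 unsatisfiable, so it must be N.
Position 7: tagging it C would leave rule 3 unsatisfiable, so it must be N.
That leaves exactly one tagging: D C N D N N N.
Verifying each rule — rule 1 satisfied; rule 2 satisfied; rule 3 satisfied; rule 4 satisfied.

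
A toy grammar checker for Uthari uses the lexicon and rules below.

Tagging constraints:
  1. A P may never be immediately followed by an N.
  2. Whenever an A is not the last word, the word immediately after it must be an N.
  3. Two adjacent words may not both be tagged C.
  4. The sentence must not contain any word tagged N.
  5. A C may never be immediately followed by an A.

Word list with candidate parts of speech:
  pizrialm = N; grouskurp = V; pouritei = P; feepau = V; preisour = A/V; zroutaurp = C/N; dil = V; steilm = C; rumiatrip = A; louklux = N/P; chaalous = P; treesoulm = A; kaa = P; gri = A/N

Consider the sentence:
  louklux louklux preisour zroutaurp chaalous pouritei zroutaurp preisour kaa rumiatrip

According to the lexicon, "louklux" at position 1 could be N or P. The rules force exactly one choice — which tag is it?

P

Candidates per position — 1:louklux {N,P}; 2:louklux {N,P}; 3:preisour {A,V}; 4:zroutaurp {C,N}; 5:chaalous {P}; 6:pouritei {P}; 7:zroutaurp {C,N}; 8:preisour {A,V}; 9:kaa {P}; 10:rumiatrip {A}.
If word 1 were N, no tagging could satisfy rule 4; so word 1 is P.
If word 2 were N, no tagging could satisfy rule 1; so word 2 is P.
If word 4 were N, no tagging could satisfy rule 4; so word 4 is C.
If word 7 were N, no tagging could satisfy rule 1; so word 7 is C.
If word 8 were A, no tagging could satisfy rule 2; so word 8 is V.
If word 3 were A, no tagging could satisfy rule 2; so word 3 is V.
So the tagging must be: P P V C P P C V P A.
Rule-by-rule: rule 1 ✓; rule 2 ✓; rule 3 ✓; rule 4 ✓; rule 5 ✓.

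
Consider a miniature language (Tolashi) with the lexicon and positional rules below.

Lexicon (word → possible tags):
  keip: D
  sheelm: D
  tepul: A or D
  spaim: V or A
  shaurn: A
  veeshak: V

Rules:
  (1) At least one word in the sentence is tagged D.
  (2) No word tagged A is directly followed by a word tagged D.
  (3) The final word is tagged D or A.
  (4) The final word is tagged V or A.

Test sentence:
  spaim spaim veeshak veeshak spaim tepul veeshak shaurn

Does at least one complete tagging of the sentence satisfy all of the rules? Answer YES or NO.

Candidates per position — 1:spaim {V,A}; 2:spaim {V,A}; 3:veeshak {V}; 4:veeshak {V}; 5:spaim {V,A}; 6:tepul {A,D}; 7:veeshak {V}; 8:shaurn {A}.
One satisfying assignment: V A V V V D V A.
Checking: rule 1 ✓; rule 2 ✓; rule 3 ✓; rule 4 ✓.

YES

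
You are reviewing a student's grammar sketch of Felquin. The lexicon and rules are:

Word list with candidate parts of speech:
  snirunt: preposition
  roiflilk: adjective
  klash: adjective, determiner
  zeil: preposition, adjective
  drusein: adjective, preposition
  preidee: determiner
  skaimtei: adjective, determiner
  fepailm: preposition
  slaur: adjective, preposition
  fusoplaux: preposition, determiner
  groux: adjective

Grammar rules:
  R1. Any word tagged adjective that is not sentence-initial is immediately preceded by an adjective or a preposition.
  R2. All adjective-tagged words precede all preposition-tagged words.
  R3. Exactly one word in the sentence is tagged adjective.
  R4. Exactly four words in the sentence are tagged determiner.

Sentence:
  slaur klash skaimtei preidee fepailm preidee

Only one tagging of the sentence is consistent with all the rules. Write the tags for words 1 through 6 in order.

Candidates per position — 1:slaur {adjective,preposition}; 2:klash {adjective,determiner}; 3:skaimtei {adjective,determiner}; 4:preidee {determiner}; 5:fepailm {preposition}; 6:preidee {determiner}.
Position 2: tagging it adjective would leave rule 4 unsatisfiable, so it must be determiner.
Position 3: tagging it adjective would leave rule 1 unsatisfiable, so it must be determiner.
Position 1: tagging it preposition would leave rule 3 unsatisfiable, so it must be adjective.
The only consistent sequence is: adjective determiner determiner determiner preposition determiner.
Verifying each rule — rule 1 ok; rule 2 ok; rule 3 ok; rule 4 ok.

adjective determiner determiner determiner preposition determiner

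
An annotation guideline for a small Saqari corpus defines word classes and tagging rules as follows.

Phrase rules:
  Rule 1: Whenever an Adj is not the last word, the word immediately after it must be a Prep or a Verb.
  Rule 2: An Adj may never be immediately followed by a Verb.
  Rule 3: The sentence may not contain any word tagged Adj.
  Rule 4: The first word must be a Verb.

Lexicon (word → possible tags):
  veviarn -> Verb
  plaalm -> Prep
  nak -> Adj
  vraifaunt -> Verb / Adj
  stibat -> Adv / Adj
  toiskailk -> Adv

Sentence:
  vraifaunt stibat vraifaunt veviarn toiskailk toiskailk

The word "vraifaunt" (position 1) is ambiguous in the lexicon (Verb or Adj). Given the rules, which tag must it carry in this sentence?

Candidates per position — 1:vraifaunt {Verb,Adj}; 2:stibat {Adv,Adj}; 3:vraifaunt {Verb,Adj}; 4:veviarn {Verb}; 5:toiskailk {Adv}; 6:toiskailk {Adv}.
At position 1, choosing Adj makes rule 1 impossible to satisfy; hence Verb.
At position 2, choosing Adj makes rule 2 impossible to satisfy; hence Adv.
At position 3, choosing Adj makes rule 2 impossible to satisfy; hence Verb.
The only consistent sequence is: Verb Adv Verb Verb Adv Adv.
Checking: rule 1 ok; rule 2 ok; rule 3 ok; rule 4 ok.

Verb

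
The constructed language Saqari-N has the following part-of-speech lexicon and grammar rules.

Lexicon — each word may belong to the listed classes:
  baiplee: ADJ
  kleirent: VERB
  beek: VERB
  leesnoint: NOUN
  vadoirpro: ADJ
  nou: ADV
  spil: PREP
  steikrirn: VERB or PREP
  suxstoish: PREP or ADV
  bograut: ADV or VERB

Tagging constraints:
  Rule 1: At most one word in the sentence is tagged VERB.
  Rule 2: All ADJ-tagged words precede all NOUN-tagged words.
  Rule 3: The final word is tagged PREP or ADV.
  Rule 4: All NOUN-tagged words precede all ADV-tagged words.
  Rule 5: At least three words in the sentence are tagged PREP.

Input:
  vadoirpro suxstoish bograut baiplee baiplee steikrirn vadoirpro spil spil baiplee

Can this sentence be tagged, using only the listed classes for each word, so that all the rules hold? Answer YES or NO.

NO

Candidates per position — 1:vadoirpro {ADJ}; 2:suxstoish {PREP,ADV}; 3:bograut {ADV,VERB}; 4:baiplee {ADJ}; 5:baiplee {ADJ}; 6:steikrirn {VERB,PREP}; 7:vadoirpro {ADJ}; 8:spil {PREP}; 9:spil {PREP}; 10:baiplee {ADJ}.
Rule 3 cannot be satisfied by any choice of tags from the lexicon.
So there is no consistent tagging.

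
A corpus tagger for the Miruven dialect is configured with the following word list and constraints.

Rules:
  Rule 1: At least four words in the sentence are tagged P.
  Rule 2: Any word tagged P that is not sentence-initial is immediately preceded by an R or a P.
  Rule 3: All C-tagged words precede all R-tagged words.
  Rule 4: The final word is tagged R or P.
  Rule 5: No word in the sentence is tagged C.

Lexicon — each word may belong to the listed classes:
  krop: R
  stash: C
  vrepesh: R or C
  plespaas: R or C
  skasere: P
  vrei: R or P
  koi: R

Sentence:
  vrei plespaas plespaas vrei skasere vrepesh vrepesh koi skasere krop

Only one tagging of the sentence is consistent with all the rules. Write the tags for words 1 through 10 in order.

P R R P P R R R P R

Candidates per position — 1:vrei {R,P}; 2:plespaas {R,C}; 3:plespaas {R,C}; 4:vrei {R,P}; 5:skasere {P}; 6:vrepesh {R,C}; 7:vrepesh {R,C}; 8:koi {R}; 9:skasere {P}; 10:krop {R}.
Word 1 cannot be R — rule 1 would then fail for every completion. It is P.
Word 2 cannot be C — rule 5 would then fail for every completion. It is R.
Word 3 cannot be C — rule 3 would then fail for every completion. It is R.
Word 4 cannot be R — rule 1 would then fail for every completion. It is P.
Word 6 cannot be C — rule 3 would then fail for every completion. It is R.
Word 7 cannot be C — rule 3 would then fail for every completion. It is R.
So the tagging must be: P R R P P R R R P R.
Verifying each rule — rule 1 holds; rule 2 holds; rule 3 holds; rule 4 holds; rule 5 holds.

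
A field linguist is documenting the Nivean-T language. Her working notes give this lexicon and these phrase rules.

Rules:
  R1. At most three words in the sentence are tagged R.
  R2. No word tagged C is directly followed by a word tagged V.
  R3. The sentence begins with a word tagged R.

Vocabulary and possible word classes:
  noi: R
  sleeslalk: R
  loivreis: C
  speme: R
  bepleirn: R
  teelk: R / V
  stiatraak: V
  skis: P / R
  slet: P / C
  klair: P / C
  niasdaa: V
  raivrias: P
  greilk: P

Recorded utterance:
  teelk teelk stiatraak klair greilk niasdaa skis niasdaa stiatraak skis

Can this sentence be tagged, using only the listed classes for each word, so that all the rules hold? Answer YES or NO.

YES

Candidates per position — 1:teelk {R,V}; 2:teelk {R,V}; 3:stiatraak {V}; 4:klair {P,C}; 5:greilk {P}; 6:niasdaa {V}; 7:skis {P,R}; 8:niasdaa {V}; 9:stiatraak {V}; 10:skis {P,R}.
One satisfying assignment: R V V C P V R V V R.
Verifying each rule — rule 1 ok; rule 2 ok; rule 3 ok.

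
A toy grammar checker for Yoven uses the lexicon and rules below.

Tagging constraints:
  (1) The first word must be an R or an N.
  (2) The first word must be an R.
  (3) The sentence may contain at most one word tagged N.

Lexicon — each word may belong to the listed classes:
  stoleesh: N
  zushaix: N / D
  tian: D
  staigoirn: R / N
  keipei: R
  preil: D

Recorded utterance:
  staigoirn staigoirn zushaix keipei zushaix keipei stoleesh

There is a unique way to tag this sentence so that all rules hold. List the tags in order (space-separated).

Candidates per position — 1:staigoirn {R,N}; 2:staigoirn {R,N}; 3:zushaix {N,D}; 4:keipei {R}; 5:zushaix {N,D}; 6:keipei {R}; 7:stoleesh {N}.
At position 1, choosing N makes rule 2 impossible to satisfy; hence R.
At position 2, choosing N makes rule 3 impossible to satisfy; hence R.
At position 3, choosing N makes rule 3 impossible to satisfy; hence D.
At position 5, choosing N makes rule 3 impossible to satisfy; hence D.
That leaves exactly one tagging: R R D R D R N.
Verifying each rule — rule 1 ok; rule 2 ok; rule 3 ok.

R R D R D R N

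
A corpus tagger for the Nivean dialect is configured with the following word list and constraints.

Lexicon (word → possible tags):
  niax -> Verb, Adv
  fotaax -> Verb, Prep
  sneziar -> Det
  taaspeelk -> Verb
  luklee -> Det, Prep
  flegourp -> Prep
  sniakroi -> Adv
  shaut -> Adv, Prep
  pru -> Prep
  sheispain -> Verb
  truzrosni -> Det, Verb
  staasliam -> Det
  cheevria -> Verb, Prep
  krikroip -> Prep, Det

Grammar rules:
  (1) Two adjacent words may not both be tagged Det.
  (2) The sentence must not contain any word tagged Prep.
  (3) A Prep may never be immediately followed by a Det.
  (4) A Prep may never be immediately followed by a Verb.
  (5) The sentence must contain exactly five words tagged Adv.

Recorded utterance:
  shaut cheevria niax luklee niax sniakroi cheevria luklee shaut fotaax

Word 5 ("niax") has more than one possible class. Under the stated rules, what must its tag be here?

Candidates per position — 1:shaut {Adv,Prep}; 2:cheevria {Verb,Prep}; 3:niax {Verb,Adv}; 4:luklee {Det,Prep}; 5:niax {Verb,Adv}; 6:sniakroi {Adv}; 7:cheevria {Verb,Prep}; 8:luklee {Det,Prep}; 9:shaut {Adv,Prep}; 10:fotaax {Verb,Prep}.
Position 1: tagging it Prep would leave rule 2 unsatisfiable, so it must be Adv.
Position 2: tagging it Prep would leave rule 2 unsatisfiable, so it must be Verb.
Position 3: tagging it Verb would leave rule 5 unsatisfiable, so it must be Adv.
Position 4: tagging it Prep would leave rule 2 unsatisfiable, so it must be Det.
Position 5: tagging it Verb would leave rule 5 unsatisfiable, so it must be Adv.
Position 7: tagging it Prep would leave rule 2 unsatisfiable, so it must be Verb.
Position 8: tagging it Prep would leave rule 2 unsatisfiable, so it must be Det.
Position 9: tagging it Prep would leave rule 2 unsatisfiable, so it must be Adv.
Position 10: tagging it Prep would leave rule 2 unsatisfiable, so it must be Verb.
The only consistent sequence is: Adv Verb Adv Det Adv Adv Verb Det Adv Verb.
Check: rule 1 ok; rule 2 ok; rule 3 ok; rule 4 ok; rule 5 ok.

Adv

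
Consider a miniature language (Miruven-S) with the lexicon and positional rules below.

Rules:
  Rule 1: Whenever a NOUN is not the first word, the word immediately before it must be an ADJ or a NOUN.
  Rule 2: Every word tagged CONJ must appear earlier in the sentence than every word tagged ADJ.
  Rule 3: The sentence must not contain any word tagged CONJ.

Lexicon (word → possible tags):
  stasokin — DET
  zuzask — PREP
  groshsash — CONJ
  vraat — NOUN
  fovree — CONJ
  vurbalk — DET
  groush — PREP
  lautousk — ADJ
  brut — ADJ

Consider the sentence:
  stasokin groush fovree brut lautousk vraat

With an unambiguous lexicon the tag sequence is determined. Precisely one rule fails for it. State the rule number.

3

Fixed tagging: DET PREP CONJ ADJ ADJ NOUN.
Checking each rule: R1 ok, R2 ok, R3 fails.
Only rule 3 fails.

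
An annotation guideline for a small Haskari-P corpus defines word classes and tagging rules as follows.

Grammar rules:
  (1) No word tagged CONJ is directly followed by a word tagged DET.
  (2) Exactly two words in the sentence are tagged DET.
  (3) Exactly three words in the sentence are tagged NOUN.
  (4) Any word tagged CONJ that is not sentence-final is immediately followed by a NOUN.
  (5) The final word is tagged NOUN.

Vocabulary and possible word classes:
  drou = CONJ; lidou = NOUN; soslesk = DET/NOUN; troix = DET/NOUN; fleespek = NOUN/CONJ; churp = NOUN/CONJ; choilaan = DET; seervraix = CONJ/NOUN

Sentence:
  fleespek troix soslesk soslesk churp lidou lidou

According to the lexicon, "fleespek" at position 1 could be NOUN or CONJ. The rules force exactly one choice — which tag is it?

CONJ

Candidates per position — 1:fleespek {NOUN,CONJ}; 2:troix {DET,NOUN}; 3:soslesk {DET,NOUN}; 4:soslesk {DET,NOUN}; 5:churp {NOUN,CONJ}; 6:lidou {NOUN}; 7:lidou {NOUN}.
Position 1: the remaining choice is settled jointly with positions 2, 3, 4, 5 — only CONJ at position 1 is part of a tagging that satisfies every rule.
The unique satisfying tagging is: CONJ NOUN DET DET CONJ NOUN NOUN.
Rule-by-rule: rule 1 ok; rule 2 ok; rule 3 ok; rule 4 ok; rule 5 ok.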